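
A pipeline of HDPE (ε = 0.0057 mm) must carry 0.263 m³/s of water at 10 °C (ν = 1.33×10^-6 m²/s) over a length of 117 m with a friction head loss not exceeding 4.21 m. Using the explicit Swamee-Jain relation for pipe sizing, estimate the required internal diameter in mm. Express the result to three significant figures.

D ≈ 290 mm

Swamee-Jain (Type III): D = 0.66·[ε^1.25·(LQ²/(gh_f))^4.75 + ν·Q^9.4·(L/(gh_f))^5.2]^0.04
LQ²/(gh_f) = 0.1960; L/(gh_f) = 2.833
Term 1 = ε^1.25·(…)^4.75 = 1.21×10^-10; Term 2 = ν·Q^9.4·(…)^5.2 = 1.05×10^-9
D = 0.66·(1.21×10^-10 + 1.05×10^-9)^0.04 = 0.2900 m = 290 mm
Check: V = 3.98 m/s, Re = 8.68×10^5, f = 0.01232, h_f = 4.02 m ≈ 4.21 m ✓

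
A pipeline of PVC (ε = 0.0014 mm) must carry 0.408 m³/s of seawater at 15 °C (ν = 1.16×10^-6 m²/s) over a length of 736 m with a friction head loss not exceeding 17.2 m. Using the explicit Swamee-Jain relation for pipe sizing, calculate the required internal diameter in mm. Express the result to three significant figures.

D ≈ 371 mm

Swamee-Jain (Type III): D = 0.66·[ε^1.25·(LQ²/(gh_f))^4.75 + ν·Q^9.4·(L/(gh_f))^5.2]^0.04
LQ²/(gh_f) = 0.7261; L/(gh_f) = 4.362
Term 1 = ε^1.25·(…)^4.75 = 1.05×10^-8; Term 2 = ν·Q^9.4·(…)^5.2 = 5.38×10^-7
D = 0.66·(1.05×10^-8 + 5.38×10^-7)^0.04 = 0.3708 m = 371 mm
Check: V = 3.78 m/s, Re = 1.21×10^6, f = 0.01135, h_f = 16.4 m ≈ 17.2 m ✓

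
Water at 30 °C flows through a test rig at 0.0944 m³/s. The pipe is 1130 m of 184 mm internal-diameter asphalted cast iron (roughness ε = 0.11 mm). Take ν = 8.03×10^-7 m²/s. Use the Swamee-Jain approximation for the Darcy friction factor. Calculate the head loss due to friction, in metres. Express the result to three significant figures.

h_f ≈ 71.1 m

V = 4Q/(πD²) = 4·0.0944/(π·0.184²) = 3.550 m/s
Re = VD/ν = 3.550·0.184/8.03×10^-7 = 8.13×10^5 → turbulent
ε/D = 0.11/184 = 5.98×10^-4
Swamee-Jain: f = 0.01803
h_f = f(L/D)V²/(2g) = 0.01803·(1130/0.184)·3.550²/(2·9.81) = 71.14 m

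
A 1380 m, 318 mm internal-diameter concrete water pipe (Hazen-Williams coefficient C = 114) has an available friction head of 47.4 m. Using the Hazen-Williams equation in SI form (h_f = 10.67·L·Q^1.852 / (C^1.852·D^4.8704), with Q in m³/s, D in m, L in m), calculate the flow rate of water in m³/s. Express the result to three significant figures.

Q ≈ 0.253 m³/s

Rearranging: Q = [h_f·C^1.852·D^4.8704 / (10.67·L)]^(1/1.852)
Q = [47.4·114^1.852·0.318^4.8704 / (10.67·1380)]^0.540 = 0.2527 m³/s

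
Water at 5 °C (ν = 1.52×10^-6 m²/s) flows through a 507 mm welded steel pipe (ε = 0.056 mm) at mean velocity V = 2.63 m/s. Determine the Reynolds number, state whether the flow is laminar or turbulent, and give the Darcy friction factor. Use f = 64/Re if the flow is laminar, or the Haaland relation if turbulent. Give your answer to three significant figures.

Re = VD/ν = 2.630·0.507/1.52×10^-6 = 8.77×10^5
Re > 4000 → turbulent; ε/D = 1.10×10^-4
Haaland: f = 0.01362

Re ≈ 8.77×10^5; turbulent; f ≈ 0.0136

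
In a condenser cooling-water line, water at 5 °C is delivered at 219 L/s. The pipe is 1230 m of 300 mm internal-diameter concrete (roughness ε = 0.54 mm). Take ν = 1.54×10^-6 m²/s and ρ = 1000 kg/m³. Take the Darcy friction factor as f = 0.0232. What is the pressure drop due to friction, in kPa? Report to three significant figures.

V = 4Q/(πD²) = 4·0.219/(π·0.300²) = 3.098 m/s
h_f = f(L/D)V²/(2g) = 0.02320·(1230/0.300)·3.098²/(2·9.81) = 46.54 m
Δp = ρg·h_f = 1000·9.81·46.54 = 456.5 kPa

Δp ≈ 457 kPa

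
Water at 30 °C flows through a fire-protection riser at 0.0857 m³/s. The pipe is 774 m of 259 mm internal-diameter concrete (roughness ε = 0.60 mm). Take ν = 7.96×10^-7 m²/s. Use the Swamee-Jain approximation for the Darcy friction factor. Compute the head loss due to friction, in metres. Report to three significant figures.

h_f ≈ 9.99 m

V = 4Q/(πD²) = 4·0.0857/(π·0.259²) = 1.627 m/s
Re = VD/ν = 1.627·0.259/7.96×10^-7 = 5.29×10^5 → turbulent
ε/D = 0.60/259 = 0.00232
Swamee-Jain: f = 0.02478
h_f = f(L/D)V²/(2g) = 0.02478·(774/0.259)·1.627²/(2·9.81) = 9.988 m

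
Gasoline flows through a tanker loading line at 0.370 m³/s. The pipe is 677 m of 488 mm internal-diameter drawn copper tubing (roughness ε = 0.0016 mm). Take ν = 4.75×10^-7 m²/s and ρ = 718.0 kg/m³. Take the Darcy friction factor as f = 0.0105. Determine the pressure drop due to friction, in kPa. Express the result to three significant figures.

Δp ≈ 20.5 kPa

V = 4Q/(πD²) = 4·0.370/(π·0.488²) = 1.978 m/s
h_f = f(L/D)V²/(2g) = 0.01050·(677/0.488)·1.978²/(2·9.81) = 2.905 m
Δp = ρg·h_f = 718.0·9.81·2.905 = 20.46 kPa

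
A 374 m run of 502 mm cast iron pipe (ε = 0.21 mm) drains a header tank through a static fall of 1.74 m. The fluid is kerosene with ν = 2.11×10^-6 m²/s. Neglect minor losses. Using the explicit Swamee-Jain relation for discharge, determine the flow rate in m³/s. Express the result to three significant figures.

Q ≈ 0.321 m³/s

Swamee-Jain (Type II): Q = -0.965·√(gD⁵h_f/L)·ln[ε/(3.7D) + √(3.17ν²L/(gD³h_f))]
√(gD⁵h_f/L) = √(9.81·0.502⁵·1.74/374) = 0.03814
ε/(3.7D) = 1.13×10^-4; √(3.17ν²L/(gD³h_f)) = 4.94×10^-5
Q = -0.965·0.03814·ln(1.625×10^-4) = 0.3212 m³/s
Check: V = 1.62 m/s, Re = 3.86×10^5, f = 0.01752, h_f = 1.75 m ≈ 1.74 m ✓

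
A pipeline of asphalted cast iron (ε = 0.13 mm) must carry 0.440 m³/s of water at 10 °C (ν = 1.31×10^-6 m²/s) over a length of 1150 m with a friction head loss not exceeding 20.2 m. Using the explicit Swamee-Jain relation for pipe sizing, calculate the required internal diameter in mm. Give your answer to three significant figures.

D ≈ 435 mm

Swamee-Jain (Type III): D = 0.66·[ε^1.25·(LQ²/(gh_f))^4.75 + ν·Q^9.4·(L/(gh_f))^5.2]^0.04
LQ²/(gh_f) = 1.124; L/(gh_f) = 5.803
Term 1 = ε^1.25·(…)^4.75 = 2.41×10^-5; Term 2 = ν·Q^9.4·(…)^5.2 = 5.46×10^-6
D = 0.66·(2.41×10^-5 + 5.46×10^-6)^0.04 = 0.4349 m = 435 mm
Check: V = 2.96 m/s, Re = 9.83×10^5, f = 0.01576, h_f = 18.6 m ≈ 20.2 m ✓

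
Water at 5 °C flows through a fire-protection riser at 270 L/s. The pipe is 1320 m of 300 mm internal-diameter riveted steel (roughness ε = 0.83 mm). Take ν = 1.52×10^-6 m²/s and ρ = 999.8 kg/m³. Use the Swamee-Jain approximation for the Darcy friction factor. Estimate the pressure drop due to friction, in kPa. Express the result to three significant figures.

V = 4Q/(πD²) = 4·0.270/(π·0.300²) = 3.820 m/s
Re = VD/ν = 3.820·0.300/1.52×10^-6 = 7.54×10^5 → turbulent
ε/D = 0.83/300 = 0.00277
Swamee-Jain: f = 0.02586
h_f = f(L/D)V²/(2g) = 0.02586·(1320/0.300)·3.820²/(2·9.81) = 84.60 m
Δp = ρg·h_f = 999.8·9.81·84.60 = 829.8 kPa

Δp ≈ 830 kPa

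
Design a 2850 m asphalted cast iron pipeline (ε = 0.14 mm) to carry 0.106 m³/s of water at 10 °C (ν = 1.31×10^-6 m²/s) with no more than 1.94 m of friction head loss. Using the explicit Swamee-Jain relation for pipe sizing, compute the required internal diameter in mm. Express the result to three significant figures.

D ≈ 481 mm

Swamee-Jain (Type III): D = 0.66·[ε^1.25·(LQ²/(gh_f))^4.75 + ν·Q^9.4·(L/(gh_f))^5.2]^0.04
LQ²/(gh_f) = 1.683; L/(gh_f) = 149.8
Term 1 = ε^1.25·(…)^4.75 = 1.80×10^-4; Term 2 = ν·Q^9.4·(…)^5.2 = 1.85×10^-4
D = 0.66·(1.80×10^-4 + 1.85×10^-4)^0.04 = 0.4809 m = 481 mm
Check: V = 0.584 m/s, Re = 2.14×10^5, f = 0.01760, h_f = 1.81 m ≈ 1.94 m ✓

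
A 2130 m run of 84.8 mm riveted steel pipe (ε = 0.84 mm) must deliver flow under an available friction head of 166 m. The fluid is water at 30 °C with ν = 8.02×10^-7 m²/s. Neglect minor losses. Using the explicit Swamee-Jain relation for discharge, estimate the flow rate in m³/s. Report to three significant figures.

Q ≈ 0.0104 m³/s

Swamee-Jain (Type II): Q = -0.965·√(gD⁵h_f/L)·ln[ε/(3.7D) + √(3.17ν²L/(gD³h_f))]
√(gD⁵h_f/L) = √(9.81·0.0848⁵·166/2130) = 0.001831
ε/(3.7D) = 0.00268; √(3.17ν²L/(gD³h_f)) = 6.61×10^-5
Q = -0.965·0.001831·ln(0.002743) = 0.01042 m³/s
Check: V = 1.85 m/s, Re = 1.95×10^5, f = 0.03825, h_f = 167 m ≈ 166 m ✓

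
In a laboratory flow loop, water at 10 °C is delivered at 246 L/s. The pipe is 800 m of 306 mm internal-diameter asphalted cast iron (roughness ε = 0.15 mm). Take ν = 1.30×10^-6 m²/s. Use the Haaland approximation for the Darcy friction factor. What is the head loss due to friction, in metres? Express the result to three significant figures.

h_f ≈ 25.7 m

V = 4Q/(πD²) = 4·0.246/(π·0.306²) = 3.345 m/s
Re = VD/ν = 3.345·0.306/1.30×10^-6 = 7.87×10^5 → turbulent
ε/D = 0.15/306 = 4.90×10^-4
Haaland: f = 0.01722
h_f = f(L/D)V²/(2g) = 0.01722·(800/0.306)·3.345²/(2·9.81) = 25.67 m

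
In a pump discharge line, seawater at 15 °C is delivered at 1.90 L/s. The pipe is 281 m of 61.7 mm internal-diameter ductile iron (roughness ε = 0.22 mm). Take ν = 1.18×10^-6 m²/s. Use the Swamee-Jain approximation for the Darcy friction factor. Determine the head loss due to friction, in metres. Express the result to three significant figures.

h_f ≈ 2.91 m

V = 4Q/(πD²) = 4·0.00190/(π·0.0617²) = 0.6355 m/s
Re = VD/ν = 0.6355·0.0617/1.18×10^-6 = 3.32×10^4 → turbulent
ε/D = 0.22/61.7 = 0.00357
Swamee-Jain: f = 0.03105
h_f = f(L/D)V²/(2g) = 0.03105·(281/0.0617)·0.6355²/(2·9.81) = 2.910 m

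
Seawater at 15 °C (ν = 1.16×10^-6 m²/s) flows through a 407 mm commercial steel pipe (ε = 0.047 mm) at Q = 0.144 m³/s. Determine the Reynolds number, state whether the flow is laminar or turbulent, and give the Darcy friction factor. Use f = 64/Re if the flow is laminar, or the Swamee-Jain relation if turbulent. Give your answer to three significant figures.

V = 4Q/(πD²) = 1.107 m/s
Re = VD/ν = 1.107·0.407/1.16×10^-6 = 3.88×10^5
Re > 4000 → turbulent; ε/D = 1.15×10^-4
Swamee-Jain: f = 0.01508

Re ≈ 3.88×10^5; turbulent; f ≈ 0.0151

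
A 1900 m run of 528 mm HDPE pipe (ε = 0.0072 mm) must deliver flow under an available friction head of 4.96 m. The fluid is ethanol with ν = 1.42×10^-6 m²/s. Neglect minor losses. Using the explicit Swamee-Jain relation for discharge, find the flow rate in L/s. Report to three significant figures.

Q ≈ 313 L/s

Swamee-Jain (Type II): Q = -0.965·√(gD⁵h_f/L)·ln[ε/(3.7D) + √(3.17ν²L/(gD³h_f))]
√(gD⁵h_f/L) = √(9.81·0.528⁵·4.96/1900) = 0.03242
ε/(3.7D) = 3.69×10^-6; √(3.17ν²L/(gD³h_f)) = 4.12×10^-5
Q = -0.965·0.03242·ln(4.486×10^-5) = 0.3132 m³/s
Check: V = 1.43 m/s, Re = 5.32×10^5, f = 0.01317, h_f = 4.94 m ≈ 4.96 m ✓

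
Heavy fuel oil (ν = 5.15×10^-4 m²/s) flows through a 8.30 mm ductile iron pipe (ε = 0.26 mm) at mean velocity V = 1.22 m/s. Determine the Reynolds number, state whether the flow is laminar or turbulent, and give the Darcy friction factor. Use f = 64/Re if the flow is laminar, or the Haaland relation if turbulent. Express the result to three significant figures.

Re = VD/ν = 1.220·0.00830/5.15×10^-4 = 19.7
Re < 2300 → laminar → f = 64/Re = 3.255

Re ≈ 19.7; laminar; f = 64/Re ≈ 3.25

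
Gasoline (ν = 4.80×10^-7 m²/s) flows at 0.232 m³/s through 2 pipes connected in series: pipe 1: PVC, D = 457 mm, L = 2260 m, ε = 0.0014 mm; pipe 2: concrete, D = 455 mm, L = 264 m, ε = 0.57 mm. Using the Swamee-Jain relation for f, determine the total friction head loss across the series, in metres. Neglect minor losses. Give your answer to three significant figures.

H ≈ 6.88 m

Pipe 1: V = 1.414 m/s, Re = 1.35×10^6, ε/D = 3.06×10^-6, f = 0.01114, h_1 = f(L/D)V²/2g = 5.617 m
Pipe 2: V = 1.427 m/s, Re = 1.35×10^6, ε/D = 0.00125, f = 0.02102, h_2 = f(L/D)V²/2g = 1.266 m
Series → Q common, losses add: H = Σh = 6.883 m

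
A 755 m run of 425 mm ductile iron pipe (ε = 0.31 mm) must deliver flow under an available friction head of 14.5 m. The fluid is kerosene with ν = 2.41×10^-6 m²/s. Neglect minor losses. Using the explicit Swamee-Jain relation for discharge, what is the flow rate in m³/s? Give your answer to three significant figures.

Swamee-Jain (Type II): Q = -0.965·√(gD⁵h_f/L)·ln[ε/(3.7D) + √(3.17ν²L/(gD³h_f))]
√(gD⁵h_f/L) = √(9.81·0.425⁵·14.5/755) = 0.05111
ε/(3.7D) = 1.97×10^-4; √(3.17ν²L/(gD³h_f)) = 3.57×10^-5
Q = -0.965·0.05111·ln(2.328×10^-4) = 0.4126 m³/s
Check: V = 2.91 m/s, Re = 5.13×10^5, f = 0.01906, h_f = 14.6 m ≈ 14.5 m ✓

Q ≈ 0.413 m³/s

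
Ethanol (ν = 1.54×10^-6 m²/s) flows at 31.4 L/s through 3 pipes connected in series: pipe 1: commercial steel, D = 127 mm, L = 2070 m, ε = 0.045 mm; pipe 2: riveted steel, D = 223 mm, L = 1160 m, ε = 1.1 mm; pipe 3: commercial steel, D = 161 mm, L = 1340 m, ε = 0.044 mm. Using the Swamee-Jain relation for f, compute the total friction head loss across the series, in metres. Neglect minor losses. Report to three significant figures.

Pipe 1: V = 2.479 m/s, Re = 2.04×10^5, ε/D = 3.54×10^-4, f = 0.01808, h_1 = f(L/D)V²/2g = 92.28 m
Pipe 2: V = 0.8040 m/s, Re = 1.16×10^5, ε/D = 0.00493, f = 0.03130, h_2 = f(L/D)V²/2g = 5.363 m
Pipe 3: V = 1.542 m/s, Re = 1.61×10^5, ε/D = 2.73×10^-4, f = 0.01810, h_3 = f(L/D)V²/2g = 18.26 m
Series → Q common, losses add: H = Σh = 115.9 m

H ≈ 116 m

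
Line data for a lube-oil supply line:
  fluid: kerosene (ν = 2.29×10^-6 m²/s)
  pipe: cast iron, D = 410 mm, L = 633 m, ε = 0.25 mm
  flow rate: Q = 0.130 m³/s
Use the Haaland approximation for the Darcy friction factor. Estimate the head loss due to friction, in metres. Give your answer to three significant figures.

h_f ≈ 1.48 m

V = 4Q/(πD²) = 4·0.130/(π·0.410²) = 0.9847 m/s
Re = VD/ν = 0.9847·0.410/2.29×10^-6 = 1.76×10^5 → turbulent
ε/D = 0.25/410 = 6.10×10^-4
Haaland: f = 0.01939
h_f = f(L/D)V²/(2g) = 0.01939·(633/0.410)·0.9847²/(2·9.81) = 1.479 m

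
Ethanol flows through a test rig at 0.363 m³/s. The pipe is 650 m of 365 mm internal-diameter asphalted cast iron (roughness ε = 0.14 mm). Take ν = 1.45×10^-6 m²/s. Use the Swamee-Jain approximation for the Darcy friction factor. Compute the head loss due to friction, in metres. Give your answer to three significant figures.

V = 4Q/(πD²) = 4·0.363/(π·0.365²) = 3.469 m/s
Re = VD/ν = 3.469·0.365/1.45×10^-6 = 8.73×10^5 → turbulent
ε/D = 0.14/365 = 3.84×10^-4
Swamee-Jain: f = 0.01654
h_f = f(L/D)V²/(2g) = 0.01654·(650/0.365)·3.469²/(2·9.81) = 18.07 m

h_f ≈ 18.1 m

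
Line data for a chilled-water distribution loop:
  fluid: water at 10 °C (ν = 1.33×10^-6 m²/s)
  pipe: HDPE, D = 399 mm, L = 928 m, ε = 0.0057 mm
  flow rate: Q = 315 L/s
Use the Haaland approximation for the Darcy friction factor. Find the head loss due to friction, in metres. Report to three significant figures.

h_f ≈ 9.31 m

V = 4Q/(πD²) = 4·0.315/(π·0.399²) = 2.519 m/s
Re = VD/ν = 2.519·0.399/1.33×10^-6 = 7.56×10^5 → turbulent
ε/D = 0.0057/399 = 1.43×10^-5
Haaland: f = 0.01237
h_f = f(L/D)V²/(2g) = 0.01237·(928/0.399)·2.519²/(2·9.81) = 9.306 m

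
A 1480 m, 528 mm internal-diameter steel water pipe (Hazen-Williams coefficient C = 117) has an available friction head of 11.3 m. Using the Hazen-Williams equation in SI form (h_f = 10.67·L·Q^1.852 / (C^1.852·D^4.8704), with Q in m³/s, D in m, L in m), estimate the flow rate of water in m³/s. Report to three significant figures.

Q ≈ 0.437 m³/s

Rearranging: Q = [h_f·C^1.852·D^4.8704 / (10.67·L)]^(1/1.852)
Q = [11.3·117^1.852·0.528^4.8704 / (10.67·1480)]^0.540 = 0.4369 m³/s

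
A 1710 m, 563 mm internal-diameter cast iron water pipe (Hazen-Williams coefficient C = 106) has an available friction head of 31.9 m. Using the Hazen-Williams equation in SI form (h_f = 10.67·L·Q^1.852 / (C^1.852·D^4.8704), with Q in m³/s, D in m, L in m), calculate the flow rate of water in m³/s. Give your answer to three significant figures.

Q ≈ 0.759 m³/s

Rearranging: Q = [h_f·C^1.852·D^4.8704 / (10.67·L)]^(1/1.852)
Q = [31.9·106^1.852·0.563^4.8704 / (10.67·1710)]^0.540 = 0.7592 m³/s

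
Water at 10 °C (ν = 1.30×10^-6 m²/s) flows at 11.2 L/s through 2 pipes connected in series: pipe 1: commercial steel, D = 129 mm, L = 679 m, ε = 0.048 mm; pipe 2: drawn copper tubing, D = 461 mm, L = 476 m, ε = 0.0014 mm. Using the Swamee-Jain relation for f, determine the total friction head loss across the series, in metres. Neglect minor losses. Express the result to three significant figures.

H ≈ 4.01 m

Pipe 1: V = 0.8569 m/s, Re = 8.50×10^4, ε/D = 3.72×10^-4, f = 0.02032, h_1 = f(L/D)V²/2g = 4.003 m
Pipe 2: V = 0.06710 m/s, Re = 2.38×10^4, ε/D = 3.04×10^-6, f = 0.02473, h_2 = f(L/D)V²/2g = 0.005860 m
Series → Q common, losses add: H = Σh = 4.009 m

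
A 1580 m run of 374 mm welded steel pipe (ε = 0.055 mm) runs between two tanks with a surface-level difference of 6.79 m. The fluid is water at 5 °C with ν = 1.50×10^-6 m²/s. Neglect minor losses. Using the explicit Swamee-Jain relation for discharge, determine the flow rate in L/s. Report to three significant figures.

Swamee-Jain (Type II): Q = -0.965·√(gD⁵h_f/L)·ln[ε/(3.7D) + √(3.17ν²L/(gD³h_f))]
√(gD⁵h_f/L) = √(9.81·0.374⁵·6.79/1580) = 0.01756
ε/(3.7D) = 3.97×10^-5; √(3.17ν²L/(gD³h_f)) = 5.69×10^-5
Q = -0.965·0.01756·ln(9.661×10^-5) = 0.1567 m³/s
Check: V = 1.43 m/s, Re = 3.56×10^5, f = 0.01555, h_f = 6.81 m ≈ 6.79 m ✓

Q ≈ 157 L/s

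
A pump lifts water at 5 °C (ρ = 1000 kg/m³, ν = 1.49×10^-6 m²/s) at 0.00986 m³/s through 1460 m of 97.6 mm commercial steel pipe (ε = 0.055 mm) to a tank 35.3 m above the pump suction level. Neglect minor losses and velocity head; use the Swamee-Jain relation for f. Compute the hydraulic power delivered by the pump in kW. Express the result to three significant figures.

V = 4Q/(πD²) = 1.318 m/s; Re = 8.63×10^4; ε/D = 5.64×10^-4; f = 0.02107
h_f = f(L/D)V²/2g = 27.91 m
Total head H = z + h_f = 35.3 + 27.91 = 63.21 m
P_hyd = ρgQH = 1000·9.81·0.00986·63.21 = 6.114 kW

P_hyd ≈ 6.11 kW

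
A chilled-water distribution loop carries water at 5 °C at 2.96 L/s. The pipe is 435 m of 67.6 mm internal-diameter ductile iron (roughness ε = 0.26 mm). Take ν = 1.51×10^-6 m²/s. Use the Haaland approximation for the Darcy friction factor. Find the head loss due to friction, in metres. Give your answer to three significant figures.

V = 4Q/(πD²) = 4·0.00296/(π·0.0676²) = 0.8247 m/s
Re = VD/ν = 0.8247·0.0676/1.51×10^-6 = 3.69×10^4 → turbulent
ε/D = 0.26/67.6 = 0.00385
Haaland: f = 0.03070
h_f = f(L/D)V²/(2g) = 0.03070·(435/0.0676)·0.8247²/(2·9.81) = 6.849 m

h_f ≈ 6.85 m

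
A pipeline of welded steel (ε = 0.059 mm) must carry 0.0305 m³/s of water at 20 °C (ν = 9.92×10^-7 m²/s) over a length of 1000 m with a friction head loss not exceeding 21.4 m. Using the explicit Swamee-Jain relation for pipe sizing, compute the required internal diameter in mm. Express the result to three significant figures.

D ≈ 147 mm

Swamee-Jain (Type III): D = 0.66·[ε^1.25·(LQ²/(gh_f))^4.75 + ν·Q^9.4·(L/(gh_f))^5.2]^0.04
LQ²/(gh_f) = 0.004431; L/(gh_f) = 4.763
Term 1 = ε^1.25·(…)^4.75 = 3.42×10^-17; Term 2 = ν·Q^9.4·(…)^5.2 = 1.88×10^-17
D = 0.66·(3.42×10^-17 + 1.88×10^-17)^0.04 = 0.1474 m = 147 mm
Check: V = 1.79 m/s, Re = 2.66×10^5, f = 0.01791, h_f = 19.8 m ≈ 21.4 m ✓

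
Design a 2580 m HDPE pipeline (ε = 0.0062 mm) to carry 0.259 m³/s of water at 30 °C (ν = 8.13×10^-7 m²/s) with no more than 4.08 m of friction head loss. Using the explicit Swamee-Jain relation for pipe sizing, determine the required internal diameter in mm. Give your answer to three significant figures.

D ≈ 540 mm

Swamee-Jain (Type III): D = 0.66·[ε^1.25·(LQ²/(gh_f))^4.75 + ν·Q^9.4·(L/(gh_f))^5.2]^0.04
LQ²/(gh_f) = 4.324; L/(gh_f) = 64.46
Term 1 = ε^1.25·(…)^4.75 = 3.24×10^-4; Term 2 = ν·Q^9.4·(…)^5.2 = 0.00636
D = 0.66·(3.24×10^-4 + 0.00636)^0.04 = 0.5402 m = 540 mm
Check: V = 1.13 m/s, Re = 7.51×10^5, f = 0.01242, h_f = 3.86 m ≈ 4.08 m ✓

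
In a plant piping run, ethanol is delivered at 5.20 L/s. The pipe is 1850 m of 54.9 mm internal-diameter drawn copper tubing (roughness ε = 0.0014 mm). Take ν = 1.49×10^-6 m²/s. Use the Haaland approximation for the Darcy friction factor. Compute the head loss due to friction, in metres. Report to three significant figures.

h_f ≈ 155 m

V = 4Q/(πD²) = 4·0.00520/(π·0.0549²) = 2.197 m/s
Re = VD/ν = 2.197·0.0549/1.49×10^-6 = 8.09×10^4 → turbulent
ε/D = 0.0014/54.9 = 2.55×10^-5
Haaland: f = 0.01873
h_f = f(L/D)V²/(2g) = 0.01873·(1850/0.0549)·2.197²/(2·9.81) = 155.2 m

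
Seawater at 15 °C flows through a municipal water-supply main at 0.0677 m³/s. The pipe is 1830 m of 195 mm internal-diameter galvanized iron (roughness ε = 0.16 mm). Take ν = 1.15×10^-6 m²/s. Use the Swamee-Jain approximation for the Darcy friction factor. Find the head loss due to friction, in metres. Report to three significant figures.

h_f ≈ 48.5 m

V = 4Q/(πD²) = 4·0.0677/(π·0.195²) = 2.267 m/s
Re = VD/ν = 2.267·0.195/1.15×10^-6 = 3.84×10^5 → turbulent
ε/D = 0.16/195 = 8.21×10^-4
Swamee-Jain: f = 0.01973
h_f = f(L/D)V²/(2g) = 0.01973·(1830/0.195)·2.267²/(2·9.81) = 48.50 m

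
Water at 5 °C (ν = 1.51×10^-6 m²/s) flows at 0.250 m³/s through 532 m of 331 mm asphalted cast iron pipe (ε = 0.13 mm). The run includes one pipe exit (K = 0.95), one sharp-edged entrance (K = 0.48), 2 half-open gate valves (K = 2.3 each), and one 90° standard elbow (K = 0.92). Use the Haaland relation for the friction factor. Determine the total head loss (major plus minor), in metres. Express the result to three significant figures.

V = 4Q/(πD²) = 2.905 m/s; V²/2g = 0.4302 m
Re = 6.37×10^5, ε/D = 3.93×10^-4 → f = 0.01666 (Haaland)
Major: h_f = f(L/D)·V²/2g = 0.01666·1607·0.4302 = 11.52 m
Minor: ΣK = 6.95; h_m = ΣK·V²/2g = 2.990 m
Total H_L = 11.52 + 2.990 = 14.51 m

H_L ≈ 14.5 m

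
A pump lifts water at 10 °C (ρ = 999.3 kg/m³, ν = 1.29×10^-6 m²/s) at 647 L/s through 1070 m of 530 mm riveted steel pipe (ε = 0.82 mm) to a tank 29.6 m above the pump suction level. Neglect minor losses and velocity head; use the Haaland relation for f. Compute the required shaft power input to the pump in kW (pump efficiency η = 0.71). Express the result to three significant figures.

P_shaft ≈ 439 kW

V = 4Q/(πD²) = 2.933 m/s; Re = 1.20×10^6; ε/D = 0.00155; f = 0.02211
h_f = f(L/D)V²/2g = 19.56 m
Total head H = z + h_f = 29.6 + 19.56 = 49.16 m
P_hyd = ρgQH = 999.3·9.81·0.647·49.16 = 311.8 kW
P_shaft = P_hyd/η = 311.8/0.71 = 439.2 kW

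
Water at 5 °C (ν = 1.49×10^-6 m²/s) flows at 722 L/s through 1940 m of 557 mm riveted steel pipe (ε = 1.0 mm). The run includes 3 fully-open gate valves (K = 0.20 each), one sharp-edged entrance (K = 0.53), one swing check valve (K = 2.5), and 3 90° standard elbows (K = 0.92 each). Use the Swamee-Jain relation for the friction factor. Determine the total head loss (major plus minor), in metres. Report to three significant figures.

V = 4Q/(πD²) = 2.963 m/s; V²/2g = 0.4475 m
Re = 1.11×10^6, ε/D = 0.00180 → f = 0.02302 (Swamee-Jain)
Major: h_f = f(L/D)·V²/2g = 0.02302·3483·0.4475 = 35.87 m
Minor: ΣK = 6.39; h_m = ΣK·V²/2g = 2.859 m
Total H_L = 35.87 + 2.859 = 38.73 m

H_L ≈ 38.7 m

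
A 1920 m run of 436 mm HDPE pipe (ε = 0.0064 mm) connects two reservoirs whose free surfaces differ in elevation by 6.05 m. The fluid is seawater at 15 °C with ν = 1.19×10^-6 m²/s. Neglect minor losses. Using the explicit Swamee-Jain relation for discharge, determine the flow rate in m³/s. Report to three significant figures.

Q ≈ 0.213 m³/s

Swamee-Jain (Type II): Q = -0.965·√(gD⁵h_f/L)·ln[ε/(3.7D) + √(3.17ν²L/(gD³h_f))]
√(gD⁵h_f/L) = √(9.81·0.436⁵·6.05/1920) = 0.02207
ε/(3.7D) = 3.97×10^-6; √(3.17ν²L/(gD³h_f)) = 4.19×10^-5
Q = -0.965·0.02207·ln(4.583×10^-5) = 0.2128 m³/s
Check: V = 1.43 m/s, Re = 5.22×10^5, f = 0.01323, h_f = 6.03 m ≈ 6.05 m ✓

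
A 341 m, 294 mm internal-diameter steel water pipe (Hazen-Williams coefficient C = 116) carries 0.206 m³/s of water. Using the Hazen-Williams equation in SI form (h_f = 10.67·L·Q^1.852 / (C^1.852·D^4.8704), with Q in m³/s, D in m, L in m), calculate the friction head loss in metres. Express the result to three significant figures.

h_f ≈ 11.4 m

h_f = 10.67·341·0.206^1.852 / (116^1.852·0.294^4.8704) = 11.38 m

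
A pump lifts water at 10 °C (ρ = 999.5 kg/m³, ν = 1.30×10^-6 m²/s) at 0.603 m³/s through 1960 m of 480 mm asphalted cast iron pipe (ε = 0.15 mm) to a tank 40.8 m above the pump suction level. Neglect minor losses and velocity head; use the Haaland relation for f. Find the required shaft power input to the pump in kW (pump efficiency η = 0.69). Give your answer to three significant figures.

V = 4Q/(πD²) = 3.332 m/s; Re = 1.23×10^6; ε/D = 3.13×10^-4; f = 0.01561
h_f = f(L/D)V²/2g = 36.06 m
Total head H = z + h_f = 40.8 + 36.06 = 76.86 m
P_hyd = ρgQH = 999.5·9.81·0.603·76.86 = 454.5 kW
P_shaft = P_hyd/η = 454.5/0.69 = 658.6 kW

P_shaft ≈ 659 kW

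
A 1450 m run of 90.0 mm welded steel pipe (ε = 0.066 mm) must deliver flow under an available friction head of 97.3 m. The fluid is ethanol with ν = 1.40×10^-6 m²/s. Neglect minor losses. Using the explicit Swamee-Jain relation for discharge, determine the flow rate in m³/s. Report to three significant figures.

Swamee-Jain (Type II): Q = -0.965·√(gD⁵h_f/L)·ln[ε/(3.7D) + √(3.17ν²L/(gD³h_f))]
√(gD⁵h_f/L) = √(9.81·0.0900⁵·97.3/1450) = 0.001972
ε/(3.7D) = 1.98×10^-4; √(3.17ν²L/(gD³h_f)) = 1.14×10^-4
Q = -0.965·0.001972·ln(3.120×10^-4) = 0.01536 m³/s
Check: V = 2.41 m/s, Re = 1.55×10^5, f = 0.02047, h_f = 98.0 m ≈ 97.3 m ✓

Q ≈ 0.0154 m³/s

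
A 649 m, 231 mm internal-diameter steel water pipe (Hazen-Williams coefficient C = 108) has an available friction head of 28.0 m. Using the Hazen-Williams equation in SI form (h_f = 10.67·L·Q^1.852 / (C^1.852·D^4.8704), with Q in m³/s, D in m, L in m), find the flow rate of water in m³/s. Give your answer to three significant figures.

Rearranging: Q = [h_f·C^1.852·D^4.8704 / (10.67·L)]^(1/1.852)
Q = [28.0·108^1.852·0.231^4.8704 / (10.67·649)]^0.540 = 0.1168 m³/s

Q ≈ 0.117 m³/s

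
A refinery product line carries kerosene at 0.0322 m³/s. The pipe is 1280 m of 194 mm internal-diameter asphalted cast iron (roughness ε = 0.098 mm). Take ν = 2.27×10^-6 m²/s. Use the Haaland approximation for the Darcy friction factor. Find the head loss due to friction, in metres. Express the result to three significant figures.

V = 4Q/(πD²) = 4·0.0322/(π·0.194²) = 1.089 m/s
Re = VD/ν = 1.089·0.194/2.27×10^-6 = 9.31×10^4 → turbulent
ε/D = 0.098/194 = 5.05×10^-4
Haaland: f = 0.02027
h_f = f(L/D)V²/(2g) = 0.02027·(1280/0.194)·1.089²/(2·9.81) = 8.091 m

h_f ≈ 8.09 m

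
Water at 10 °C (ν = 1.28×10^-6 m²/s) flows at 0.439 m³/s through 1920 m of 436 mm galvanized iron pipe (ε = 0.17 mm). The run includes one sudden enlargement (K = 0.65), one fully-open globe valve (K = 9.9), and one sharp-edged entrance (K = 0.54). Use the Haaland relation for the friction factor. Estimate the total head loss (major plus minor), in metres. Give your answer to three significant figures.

V = 4Q/(πD²) = 2.940 m/s; V²/2g = 0.4407 m
Re = 1.00×10^6, ε/D = 3.90×10^-4 → f = 0.01636 (Haaland)
Major: h_f = f(L/D)·V²/2g = 0.01636·4404·0.4407 = 31.75 m
Minor: ΣK = 11.1; h_m = ΣK·V²/2g = 4.887 m
Total H_L = 31.75 + 4.887 = 36.64 m

H_L ≈ 36.6 m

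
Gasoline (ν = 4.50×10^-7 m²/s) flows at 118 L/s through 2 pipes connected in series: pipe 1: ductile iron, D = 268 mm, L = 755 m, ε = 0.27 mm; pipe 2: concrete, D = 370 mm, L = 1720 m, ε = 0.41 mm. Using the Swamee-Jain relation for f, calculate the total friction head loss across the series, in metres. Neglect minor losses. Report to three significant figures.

H ≈ 18.4 m

Pipe 1: V = 2.092 m/s, Re = 1.25×10^6, ε/D = 0.00101, f = 0.01999, h_1 = f(L/D)V²/2g = 12.56 m
Pipe 2: V = 1.097 m/s, Re = 9.02×10^5, ε/D = 0.00111, f = 0.02054, h_2 = f(L/D)V²/2g = 5.862 m
Series → Q common, losses add: H = Σh = 18.42 m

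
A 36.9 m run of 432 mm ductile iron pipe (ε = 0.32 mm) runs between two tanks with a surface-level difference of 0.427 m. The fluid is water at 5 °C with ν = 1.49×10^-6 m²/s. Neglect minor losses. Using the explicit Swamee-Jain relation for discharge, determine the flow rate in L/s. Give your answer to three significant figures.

Swamee-Jain (Type II): Q = -0.965·√(gD⁵h_f/L)·ln[ε/(3.7D) + √(3.17ν²L/(gD³h_f))]
√(gD⁵h_f/L) = √(9.81·0.432⁵·0.427/36.9) = 0.04133
ε/(3.7D) = 2.00×10^-4; √(3.17ν²L/(gD³h_f)) = 2.77×10^-5
Q = -0.965·0.04133·ln(2.279×10^-4) = 0.3345 m³/s
Check: V = 2.28 m/s, Re = 6.62×10^5, f = 0.01895, h_f = 0.430 m ≈ 0.427 m ✓

Q ≈ 334 L/s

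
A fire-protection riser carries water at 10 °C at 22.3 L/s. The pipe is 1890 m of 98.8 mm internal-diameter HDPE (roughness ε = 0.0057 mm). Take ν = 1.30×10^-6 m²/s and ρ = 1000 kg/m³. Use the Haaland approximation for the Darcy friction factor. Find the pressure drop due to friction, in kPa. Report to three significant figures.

Δp ≈ 1260 kPa

V = 4Q/(πD²) = 4·0.0223/(π·0.0988²) = 2.909 m/s
Re = VD/ν = 2.909·0.0988/1.30×10^-6 = 2.21×10^5 → turbulent
ε/D = 0.0057/98.8 = 5.77×10^-5
Haaland: f = 0.01562
h_f = f(L/D)V²/(2g) = 0.01562·(1890/0.0988)·2.909²/(2·9.81) = 128.8 m
Δp = ρg·h_f = 1000·9.81·128.8 = 1264 kPa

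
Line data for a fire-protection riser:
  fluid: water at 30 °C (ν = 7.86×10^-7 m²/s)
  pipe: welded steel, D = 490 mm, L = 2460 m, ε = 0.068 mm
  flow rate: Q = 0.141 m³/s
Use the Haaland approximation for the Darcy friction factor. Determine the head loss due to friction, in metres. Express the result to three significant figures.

V = 4Q/(πD²) = 4·0.141/(π·0.490²) = 0.7477 m/s
Re = VD/ν = 0.7477·0.490/7.86×10^-7 = 4.66×10^5 → turbulent
ε/D = 0.068/490 = 1.39×10^-4
Haaland: f = 0.01479
h_f = f(L/D)V²/(2g) = 0.01479·(2460/0.490)·0.7477²/(2·9.81) = 2.116 m

h_f ≈ 2.12 m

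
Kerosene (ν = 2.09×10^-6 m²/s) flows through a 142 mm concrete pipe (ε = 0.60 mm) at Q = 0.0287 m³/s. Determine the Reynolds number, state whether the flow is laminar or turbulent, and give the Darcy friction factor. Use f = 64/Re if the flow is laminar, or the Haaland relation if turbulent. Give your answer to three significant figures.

Re ≈ 1.23×10^5; turbulent; f ≈ 0.0297

V = 4Q/(πD²) = 1.812 m/s
Re = VD/ν = 1.812·0.142/2.09×10^-6 = 1.23×10^5
Re > 4000 → turbulent; ε/D = 0.00423
Haaland: f = 0.02971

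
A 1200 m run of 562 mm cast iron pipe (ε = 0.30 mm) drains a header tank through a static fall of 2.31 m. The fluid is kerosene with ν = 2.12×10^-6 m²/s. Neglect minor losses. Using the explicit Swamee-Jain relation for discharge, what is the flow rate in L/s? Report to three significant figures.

Swamee-Jain (Type II): Q = -0.965·√(gD⁵h_f/L)·ln[ε/(3.7D) + √(3.17ν²L/(gD³h_f))]
√(gD⁵h_f/L) = √(9.81·0.562⁵·2.31/1200) = 0.03254
ε/(3.7D) = 1.44×10^-4; √(3.17ν²L/(gD³h_f)) = 6.52×10^-5
Q = -0.965·0.03254·ln(2.095×10^-4) = 0.2660 m³/s
Check: V = 1.07 m/s, Re = 2.84×10^5, f = 0.01859, h_f = 2.33 m ≈ 2.31 m ✓

Q ≈ 266 L/s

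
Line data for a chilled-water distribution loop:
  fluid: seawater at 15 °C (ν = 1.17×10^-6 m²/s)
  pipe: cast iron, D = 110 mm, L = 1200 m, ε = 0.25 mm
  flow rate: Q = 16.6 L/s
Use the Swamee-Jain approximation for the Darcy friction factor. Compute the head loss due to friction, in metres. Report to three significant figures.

h_f ≈ 43.1 m

V = 4Q/(πD²) = 4·0.0166/(π·0.110²) = 1.747 m/s
Re = VD/ν = 1.747·0.110/1.17×10^-6 = 1.64×10^5 → turbulent
ε/D = 0.25/110 = 0.00227
Swamee-Jain: f = 0.02541
h_f = f(L/D)V²/(2g) = 0.02541·(1200/0.110)·1.747²/(2·9.81) = 43.11 m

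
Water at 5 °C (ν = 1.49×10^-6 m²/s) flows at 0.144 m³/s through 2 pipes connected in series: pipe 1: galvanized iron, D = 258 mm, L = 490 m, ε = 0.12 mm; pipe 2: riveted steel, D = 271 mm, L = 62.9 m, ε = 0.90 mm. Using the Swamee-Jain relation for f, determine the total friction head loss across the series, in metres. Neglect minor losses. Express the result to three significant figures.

Pipe 1: V = 2.754 m/s, Re = 4.77×10^5, ε/D = 4.65×10^-4, f = 0.01760, h_1 = f(L/D)V²/2g = 12.92 m
Pipe 2: V = 2.497 m/s, Re = 4.54×10^5, ε/D = 0.00332, f = 0.02732, h_2 = f(L/D)V²/2g = 2.014 m
Series → Q common, losses add: H = Σh = 14.94 m

H ≈ 14.9 m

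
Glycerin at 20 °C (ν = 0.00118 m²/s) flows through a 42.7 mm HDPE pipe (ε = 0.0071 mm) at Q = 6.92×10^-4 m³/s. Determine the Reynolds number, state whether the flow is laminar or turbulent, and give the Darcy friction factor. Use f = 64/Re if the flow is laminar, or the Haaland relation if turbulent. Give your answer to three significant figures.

Re ≈ 17.5; laminar; f = 64/Re ≈ 3.66

V = 4Q/(πD²) = 0.4832 m/s
Re = VD/ν = 0.4832·0.0427/0.00118 = 17.5
Re < 2300 → laminar → f = 64/Re = 3.660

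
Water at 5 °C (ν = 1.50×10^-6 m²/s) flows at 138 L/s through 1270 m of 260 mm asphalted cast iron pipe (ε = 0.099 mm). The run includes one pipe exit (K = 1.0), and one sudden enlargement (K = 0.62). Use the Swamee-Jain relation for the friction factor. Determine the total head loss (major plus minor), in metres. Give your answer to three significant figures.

H_L ≈ 29.3 m

V = 4Q/(πD²) = 2.599 m/s; V²/2g = 0.3443 m
Re = 4.51×10^5, ε/D = 3.81×10^-4 → f = 0.01709 (Swamee-Jain)
Major: h_f = f(L/D)·V²/2g = 0.01709·4885·0.3443 = 28.75 m
Minor: ΣK = 1.62; h_m = ΣK·V²/2g = 0.5578 m
Total H_L = 28.75 + 0.5578 = 29.30 m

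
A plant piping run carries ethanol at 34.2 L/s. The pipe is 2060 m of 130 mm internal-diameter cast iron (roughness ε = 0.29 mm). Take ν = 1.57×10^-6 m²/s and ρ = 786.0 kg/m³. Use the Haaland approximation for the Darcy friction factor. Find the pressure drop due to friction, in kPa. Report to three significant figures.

V = 4Q/(πD²) = 4·0.0342/(π·0.130²) = 2.577 m/s
Re = VD/ν = 2.577·0.130/1.57×10^-6 = 2.13×10^5 → turbulent
ε/D = 0.29/130 = 0.00223
Haaland: f = 0.02485
h_f = f(L/D)V²/(2g) = 0.02485·(2060/0.130)·2.577²/(2·9.81) = 133.2 m
Δp = ρg·h_f = 786.0·9.81·133.2 = 1027 kPa

Δp ≈ 1030 kPa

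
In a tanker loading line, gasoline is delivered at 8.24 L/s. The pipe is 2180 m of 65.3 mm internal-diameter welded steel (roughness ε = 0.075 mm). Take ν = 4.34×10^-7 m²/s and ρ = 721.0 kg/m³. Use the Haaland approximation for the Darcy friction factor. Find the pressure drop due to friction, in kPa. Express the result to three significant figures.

V = 4Q/(πD²) = 4·0.00824/(π·0.0653²) = 2.460 m/s
Re = VD/ν = 2.460·0.0653/4.34×10^-7 = 3.70×10^5 → turbulent
ε/D = 0.075/65.3 = 0.00115
Haaland: f = 0.02099
h_f = f(L/D)V²/(2g) = 0.02099·(2180/0.0653)·2.460²/(2·9.81) = 216.2 m
Δp = ρg·h_f = 721.0·9.81·216.2 = 1529 kPa

Δp ≈ 1530 kPa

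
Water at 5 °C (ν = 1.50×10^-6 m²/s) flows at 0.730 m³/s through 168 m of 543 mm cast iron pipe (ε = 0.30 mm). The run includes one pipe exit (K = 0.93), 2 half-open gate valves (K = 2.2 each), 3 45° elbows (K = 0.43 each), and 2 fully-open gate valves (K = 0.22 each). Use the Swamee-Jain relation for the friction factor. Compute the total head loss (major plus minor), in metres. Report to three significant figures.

V = 4Q/(πD²) = 3.152 m/s; V²/2g = 0.5065 m
Re = 1.14×10^6, ε/D = 5.52×10^-4 → f = 0.01758 (Swamee-Jain)
Major: h_f = f(L/D)·V²/2g = 0.01758·309.4·0.5065 = 2.756 m
Minor: ΣK = 7.06; h_m = ΣK·V²/2g = 3.576 m
Total H_L = 2.756 + 3.576 = 6.331 m

H_L ≈ 6.33 m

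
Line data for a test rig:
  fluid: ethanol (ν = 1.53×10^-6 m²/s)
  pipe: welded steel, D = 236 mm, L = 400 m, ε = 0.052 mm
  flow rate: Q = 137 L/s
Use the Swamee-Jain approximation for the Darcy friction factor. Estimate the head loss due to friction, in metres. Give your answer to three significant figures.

V = 4Q/(πD²) = 4·0.137/(π·0.236²) = 3.132 m/s
Re = VD/ν = 3.132·0.236/1.53×10^-6 = 4.83×10^5 → turbulent
ε/D = 0.052/236 = 2.20×10^-4
Swamee-Jain: f = 0.01574
h_f = f(L/D)V²/(2g) = 0.01574·(400/0.236)·3.132²/(2·9.81) = 13.34 m

h_f ≈ 13.3 m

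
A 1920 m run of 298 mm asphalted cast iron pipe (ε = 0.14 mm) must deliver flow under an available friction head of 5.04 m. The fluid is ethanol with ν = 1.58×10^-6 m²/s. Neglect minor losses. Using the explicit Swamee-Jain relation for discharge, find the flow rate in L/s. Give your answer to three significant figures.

Swamee-Jain (Type II): Q = -0.965·√(gD⁵h_f/L)·ln[ε/(3.7D) + √(3.17ν²L/(gD³h_f))]
√(gD⁵h_f/L) = √(9.81·0.298⁵·5.04/1920) = 0.007779
ε/(3.7D) = 1.27×10^-4; √(3.17ν²L/(gD³h_f)) = 1.08×10^-4
Q = -0.965·0.007779·ln(2.347×10^-4) = 0.06274 m³/s
Check: V = 0.899 m/s, Re = 1.70×10^5, f = 0.01908, h_f = 5.07 m ≈ 5.04 m ✓

Q ≈ 62.7 L/s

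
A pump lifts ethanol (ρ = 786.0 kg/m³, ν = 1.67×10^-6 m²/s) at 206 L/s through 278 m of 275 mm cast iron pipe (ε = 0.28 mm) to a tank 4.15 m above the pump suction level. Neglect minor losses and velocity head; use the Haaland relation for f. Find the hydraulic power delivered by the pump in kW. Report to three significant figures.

V = 4Q/(πD²) = 3.468 m/s; Re = 5.71×10^5; ε/D = 0.00102; f = 0.02022
h_f = f(L/D)V²/2g = 12.53 m
Total head H = z + h_f = 4.15 + 12.53 = 16.68 m
P_hyd = ρgQH = 786.0·9.81·0.206·16.68 = 26.49 kW

P_hyd ≈ 26.5 kW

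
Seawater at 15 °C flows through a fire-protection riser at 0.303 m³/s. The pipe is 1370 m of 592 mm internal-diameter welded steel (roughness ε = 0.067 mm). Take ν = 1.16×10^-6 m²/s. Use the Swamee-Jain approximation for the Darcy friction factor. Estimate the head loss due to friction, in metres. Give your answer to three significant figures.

h_f ≈ 2.06 m

V = 4Q/(πD²) = 4·0.303/(π·0.592²) = 1.101 m/s
Re = VD/ν = 1.101·0.592/1.16×10^-6 = 5.62×10^5 → turbulent
ε/D = 0.067/592 = 1.13×10^-4
Swamee-Jain: f = 0.01444
h_f = f(L/D)V²/(2g) = 0.01444·(1370/0.592)·1.101²/(2·9.81) = 2.064 m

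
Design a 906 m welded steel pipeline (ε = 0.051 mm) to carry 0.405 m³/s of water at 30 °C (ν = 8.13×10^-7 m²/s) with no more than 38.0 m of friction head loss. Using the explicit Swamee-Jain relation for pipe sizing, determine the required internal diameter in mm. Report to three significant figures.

D ≈ 342 mm

Swamee-Jain (Type III): D = 0.66·[ε^1.25·(LQ²/(gh_f))^4.75 + ν·Q^9.4·(L/(gh_f))^5.2]^0.04
LQ²/(gh_f) = 0.3986; L/(gh_f) = 2.430
Term 1 = ε^1.25·(…)^4.75 = 5.46×10^-8; Term 2 = ν·Q^9.4·(…)^5.2 = 1.68×10^-8
D = 0.66·(5.46×10^-8 + 1.68×10^-8)^0.04 = 0.3417 m = 342 mm
Check: V = 4.42 m/s, Re = 1.86×10^6, f = 0.01370, h_f = 36.1 m ≈ 38.0 m ✓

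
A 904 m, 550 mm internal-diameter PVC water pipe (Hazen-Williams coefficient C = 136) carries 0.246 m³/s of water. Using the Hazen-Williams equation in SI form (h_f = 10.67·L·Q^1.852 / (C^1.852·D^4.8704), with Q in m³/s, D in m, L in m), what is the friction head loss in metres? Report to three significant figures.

h_f ≈ 1.48 m

h_f = 10.67·904·0.246^1.852 / (136^1.852·0.550^4.8704) = 1.478 m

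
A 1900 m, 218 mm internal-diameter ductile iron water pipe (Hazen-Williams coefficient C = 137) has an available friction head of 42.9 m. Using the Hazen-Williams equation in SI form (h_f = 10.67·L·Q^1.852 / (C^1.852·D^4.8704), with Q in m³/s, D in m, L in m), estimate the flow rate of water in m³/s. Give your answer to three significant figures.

Rearranging: Q = [h_f·C^1.852·D^4.8704 / (10.67·L)]^(1/1.852)
Q = [42.9·137^1.852·0.218^4.8704 / (10.67·1900)]^0.540 = 0.08972 m³/s

Q ≈ 0.0897 m³/s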